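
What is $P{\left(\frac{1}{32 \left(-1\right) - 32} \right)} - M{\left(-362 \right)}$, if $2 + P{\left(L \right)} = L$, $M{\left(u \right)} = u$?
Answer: $\frac{23039}{64} \approx 359.98$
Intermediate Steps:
$P{\left(L \right)} = -2 + L$
$P{\left(\frac{1}{32 \left(-1\right) - 32} \right)} - M{\left(-362 \right)} = \left(-2 + \frac{1}{32 \left(-1\right) - 32}\right) - -362 = \left(-2 + \frac{1}{-32 - 32}\right) + 362 = \left(-2 + \frac{1}{-64}\right) + 362 = \left(-2 - \frac{1}{64}\right) + 362 = - \frac{129}{64} + 362 = \frac{23039}{64}$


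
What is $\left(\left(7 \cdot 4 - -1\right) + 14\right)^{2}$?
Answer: $1849$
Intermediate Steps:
$\left(\left(7 \cdot 4 - -1\right) + 14\right)^{2} = \left(\left(28 + 1\right) + 14\right)^{2} = \left(29 + 14\right)^{2} = 43^{2} = 1849$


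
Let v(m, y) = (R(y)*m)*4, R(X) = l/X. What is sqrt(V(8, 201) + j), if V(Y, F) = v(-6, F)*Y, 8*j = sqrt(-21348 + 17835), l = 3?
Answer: sqrt(-205824 + 8978*I*sqrt(3513))/268 ≈ 1.5934 + 2.3248*I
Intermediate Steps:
R(X) = 3/X
j = I*sqrt(3513)/8 (j = sqrt(-21348 + 17835)/8 = sqrt(-3513)/8 = (I*sqrt(3513))/8 = I*sqrt(3513)/8 ≈ 7.4088*I)
v(m, y) = 12*m/y (v(m, y) = ((3/y)*m)*4 = (3*m/y)*4 = 12*m/y)
V(Y, F) = -72*Y/F (V(Y, F) = (12*(-6)/F)*Y = (-72/F)*Y = -72*Y/F)
sqrt(V(8, 201) + j) = sqrt(-72*8/201 + I*sqrt(3513)/8) = sqrt(-72*8*1/201 + I*sqrt(3513)/8) = sqrt(-192/67 + I*sqrt(3513)/8)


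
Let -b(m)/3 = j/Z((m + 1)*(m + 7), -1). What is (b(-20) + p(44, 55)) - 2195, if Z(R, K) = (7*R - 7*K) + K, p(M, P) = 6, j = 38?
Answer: -3798029/1735 ≈ -2189.1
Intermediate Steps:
Z(R, K) = -6*K + 7*R (Z(R, K) = (-7*K + 7*R) + K = -6*K + 7*R)
b(m) = -114/(6 + 7*(1 + m)*(7 + m)) (b(m) = -114/(-6*(-1) + 7*((m + 1)*(m + 7))) = -114/(6 + 7*((1 + m)*(7 + m))) = -114/(6 + 7*(1 + m)*(7 + m)))
(b(-20) + p(44, 55)) - 2195 = (-114/(55 + 7*(-20)² + 56*(-20)) + 6) - 2195 = (-114/(55 + 7*400 - 1120) + 6) - 2195 = (-114/(55 + 2800 - 1120) + 6) - 2195 = (-114/1735 + 6) - 2195 = 10296/1735 - 2195 = -3798029/1735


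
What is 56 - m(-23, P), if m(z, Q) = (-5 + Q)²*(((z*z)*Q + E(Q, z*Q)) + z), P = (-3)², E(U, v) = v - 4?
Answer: -72376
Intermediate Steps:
E(U, v) = -4 + v
P = 9
m(z, Q) = (-5 + Q)²*(-4 + z + Q*z + Q*z²) (m(z, Q) = (-5 + Q)²*(((z*z)*Q + (-4 + z*Q)) + z) = (-5 + Q)²*((z²*Q + (-4 + Q*z)) + z) = (-5 + Q)²*((Q*z² + (-4 + Q*z)) + z) = (-5 + Q)²*((-4 + Q*z + Q*z²) + z) = (-5 + Q)²*(-4 + z + Q*z + Q*z²))
56 - m(-23, P) = 56 - (-5 + 9)²*(-4 - 23 + 9*(-23) + 9*(-23)²) = 56 - 4²*(-4 - 23 - 207 + 9*529) = 56 - 16*(-4 - 23 - 207 + 4761) = 56 - 16*4527 = 56 - 1*72432 = 56 - 72432 = -72376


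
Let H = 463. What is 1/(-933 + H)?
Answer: -1/470 ≈ -0.0021277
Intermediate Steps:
1/(-933 + H) = 1/(-933 + 463) = 1/(-470) = -1/470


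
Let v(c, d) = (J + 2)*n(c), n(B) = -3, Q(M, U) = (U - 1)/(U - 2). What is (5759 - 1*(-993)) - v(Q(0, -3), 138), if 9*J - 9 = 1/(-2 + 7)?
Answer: 101416/15 ≈ 6761.1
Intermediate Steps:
Q(M, U) = (-1 + U)/(-2 + U)
J = 46/45 (J = 1 + 1/(9*(-2 + 7)) = 1 + (1/9)/5 = 1 + (1/9)*(1/5) = 1 + 1/45 = 46/45 ≈ 1.0222)
v(c, d) = -136/15 (v(c, d) = (46/45 + 2)*(-3) = (136/45)*(-3) = -136/15)
(5759 - 1*(-993)) - v(Q(0, -3), 138) = (5759 - 1*(-993)) - 1*(-136/15) = (5759 + 993) + 136/15 = 6752 + 136/15 = 101416/15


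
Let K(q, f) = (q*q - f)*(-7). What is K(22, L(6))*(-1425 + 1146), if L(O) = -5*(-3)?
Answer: 915957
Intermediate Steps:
L(O) = 15
K(q, f) = -7*q² + 7*f (K(q, f) = (q² - f)*(-7) = -7*q² + 7*f)
K(22, L(6))*(-1425 + 1146) = (-7*22² + 7*15)*(-1425 + 1146) = (-7*484 + 105)*(-279) = (-3388 + 105)*(-279) = -3283*(-279) = 915957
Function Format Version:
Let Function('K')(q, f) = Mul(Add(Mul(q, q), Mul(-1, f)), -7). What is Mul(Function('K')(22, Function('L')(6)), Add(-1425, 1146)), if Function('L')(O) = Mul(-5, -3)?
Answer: 915957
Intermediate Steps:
Function('L')(O) = 15
Function('K')(q, f) = Add(Mul(-7, Pow(q, 2)), Mul(7, f)) (Function('K')(q, f) = Mul(Add(Pow(q, 2), Mul(-1, f)), -7) = Add(Mul(-7, Pow(q, 2)), Mul(7, f)))
Mul(Function('K')(22, Function('L')(6)), Add(-1425, 1146)) = Mul(Add(Mul(-7, Pow(22, 2)), Mul(7, 15)), Add(-1425, 1146)) = Mul(Add(Mul(-7, 484), 105), -279) = Mul(Add(-3388, 105), -279) = Mul(-3283, -279) = 915957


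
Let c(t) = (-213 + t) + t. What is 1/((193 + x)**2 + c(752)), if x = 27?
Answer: 1/49691 ≈ 2.0124e-5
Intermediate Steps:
c(t) = -213 + 2*t
1/((193 + x)**2 + c(752)) = 1/((193 + 27)**2 + (-213 + 2*752)) = 1/(220**2 + (-213 + 1504)) = 1/(48400 + 1291) = 1/49691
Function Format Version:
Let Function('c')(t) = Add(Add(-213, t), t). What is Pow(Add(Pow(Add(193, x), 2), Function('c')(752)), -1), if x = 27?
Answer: Rational(1, 49691) ≈ 2.0124e-5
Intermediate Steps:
Function('c')(t) = Add(-213, Mul(2, t))
Pow(Add(Pow(Add(193, x), 2), Function('c')(752)), -1) = Pow(Add(Pow(Add(193, 27), 2), Add(-213, Mul(2, 752))), -1) = Pow(Add(Pow(220, 2), Add(-213, 1504)), -1) = Pow(Add(48400, 1291), -1) = Pow(49691, -1) = Rational(1, 49691)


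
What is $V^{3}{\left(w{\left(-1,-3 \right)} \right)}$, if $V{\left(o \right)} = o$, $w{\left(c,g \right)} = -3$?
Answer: $-27$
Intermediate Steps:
$V^{3}{\left(w{\left(-1,-3 \right)} \right)} = \left(-3\right)^{3} = -27$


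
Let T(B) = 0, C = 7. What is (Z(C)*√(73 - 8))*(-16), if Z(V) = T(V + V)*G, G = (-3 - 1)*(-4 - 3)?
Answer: 0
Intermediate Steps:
G = 28 (G = -4*(-7) = 28)
Z(V) = 0 (Z(V) = 0*28 = 0)
(Z(C)*√(73 - 8))*(-16) = (0*√(73 - 8))*(-16) = (0*√65)*(-16) = 0*(-16) = 0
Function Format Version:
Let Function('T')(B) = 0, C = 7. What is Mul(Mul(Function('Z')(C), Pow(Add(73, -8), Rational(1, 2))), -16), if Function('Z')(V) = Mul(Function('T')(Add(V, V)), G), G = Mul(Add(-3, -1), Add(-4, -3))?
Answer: 0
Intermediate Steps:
G = 28 (G = Mul(-4, -7) = 28)
Function('Z')(V) = 0 (Function('Z')(V) = Mul(0, 28) = 0)
Mul(Mul(Function('Z')(C), Pow(Add(73, -8), Rational(1, 2))), -16) = Mul(Mul(0, Pow(Add(73, -8), Rational(1, 2))), -16) = Mul(Mul(0, Pow(65, Rational(1, 2))), -16) = Mul(0, -16) = 0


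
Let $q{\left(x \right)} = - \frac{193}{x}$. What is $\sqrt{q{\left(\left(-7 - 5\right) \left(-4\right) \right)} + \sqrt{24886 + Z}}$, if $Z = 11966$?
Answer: $\frac{\sqrt{-579 + 288 \sqrt{9213}}}{12} \approx 13.709$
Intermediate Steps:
$\sqrt{q{\left(\left(-7 - 5\right) \left(-4\right) \right)} + \sqrt{24886 + Z}} = \sqrt{- \frac{193}{\left(-7 - 5\right) \left(-4\right)} + \sqrt{24886 + 11966}} = \sqrt{- \frac{193}{\left(-12\right) \left(-4\right)} + \sqrt{36852}} = \sqrt{- \frac{193}{48} + 2 \sqrt{9213}}$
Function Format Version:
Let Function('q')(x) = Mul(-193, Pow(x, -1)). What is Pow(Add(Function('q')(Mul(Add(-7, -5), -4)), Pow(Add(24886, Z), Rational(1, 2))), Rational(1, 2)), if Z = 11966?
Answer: Mul(Rational(1, 12), Pow(Add(-579, Mul(288, Pow(9213, Rational(1, 2)))), Rational(1, 2))) ≈ 13.709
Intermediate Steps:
Pow(Add(Function('q')(Mul(Add(-7, -5), -4)), Pow(Add(24886, Z), Rational(1, 2))), Rational(1, 2)) = Pow(Add(Mul(-193, Pow(Mul(Add(-7, -5), -4), -1)), Pow(Add(24886, 11966), Rational(1, 2))), Rational(1, 2)) = Pow(Add(Mul(-193, Pow(Mul(-12, -4), -1)), Pow(36852, Rational(1, 2))), Rational(1, 2)) = Pow(Add(Mul(-193, Pow(48, -1)), Mul(2, Pow(9213, Rational(1, 2)))), Rational(1, 2)) = Pow(Add(Mul(-193, Rational(1, 48)), Mul(2, Pow(9213, Rational(1, 2)))), Rational(1, 2)) = Pow(Add(Rational(-193, 48), Mul(2, Pow(9213, Rational(1, 2)))), Rational(1, 2))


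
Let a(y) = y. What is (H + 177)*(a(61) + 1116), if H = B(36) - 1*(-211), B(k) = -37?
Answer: 413127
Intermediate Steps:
H = 174 (H = -37 - 1*(-211) = -37 + 211 = 174)
(H + 177)*(a(61) + 1116) = (174 + 177)*(61 + 1116) = 351*1177 = 413127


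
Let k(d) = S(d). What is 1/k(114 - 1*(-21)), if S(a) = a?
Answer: 1/135 ≈ 0.0074074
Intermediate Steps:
k(d) = d
1/k(114 - 1*(-21)) = 1/(114 - 1*(-21)) = 1/(114 + 21) = 1/135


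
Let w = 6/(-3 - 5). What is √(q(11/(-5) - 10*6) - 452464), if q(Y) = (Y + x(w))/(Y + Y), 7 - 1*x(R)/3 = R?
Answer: I*√700203844166/1244 ≈ 672.65*I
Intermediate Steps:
w = -¾ (w = 6/(-8) = 6*(-⅛) = -¾ ≈ -0.75000)
x(R) = 21 - 3*R
q(Y) = (93/4 + Y)/(2*Y) (q(Y) = (Y + (21 - 3*(-¾)))/(Y + Y) = (Y + (21 + 9/4))/((2*Y)) = (Y + 93/4)*(1/(2*Y)) = (93/4 + Y)*(1/(2*Y)) = (93/4 + Y)/(2*Y))
√(q(11/(-5) - 10*6) - 452464) = √((93 + 4*(11/(-5) - 10*6))/(8*(11/(-5) - 10*6)) - 452464) = √((93 + 4*(11*(-⅕) - 60))/(8*(11*(-⅕) - 60)) - 452464) = √((93 + 4*(-11/5 - 60))/(8*(-11/5 - 60)) - 452464) = √((93 + 4*(-311/5))/(8*(-311/5)) - 452464) = √((⅛)*(-5/311)*(93 - 1244/5) - 452464) = √((⅛)*(-5/311)*(-779/5) - 452464) = √(779/2488 - 452464) = √(-1125729653/2488) = I*√700203844166/1244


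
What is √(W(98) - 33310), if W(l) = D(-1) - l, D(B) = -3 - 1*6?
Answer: 3*I*√3713 ≈ 182.8*I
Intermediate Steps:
D(B) = -9 (D(B) = -3 - 6 = -9)
W(l) = -9 - l
√(W(98) - 33310) = √((-9 - 1*98) - 33310) = √((-9 - 98) - 33310) = √(-107 - 33310) = √(-33417) = 3*I*√3713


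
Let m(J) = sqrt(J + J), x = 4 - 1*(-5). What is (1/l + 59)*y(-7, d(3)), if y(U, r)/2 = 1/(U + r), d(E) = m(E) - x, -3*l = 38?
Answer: -17912/2375 - 2239*sqrt(6)/4750 ≈ -8.6965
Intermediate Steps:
l = -38/3 (l = -1/3*38 = -38/3 ≈ -12.667)
x = 9 (x = 4 + 5 = 9)
m(J) = sqrt(2)*sqrt(J) (m(J) = sqrt(2*J) = sqrt(2)*sqrt(J))
d(E) = -9 + sqrt(2)*sqrt(E) (d(E) = sqrt(2)*sqrt(E) - 1*9 = sqrt(2)*sqrt(E) - 9 = -9 + sqrt(2)*sqrt(E))
y(U, r) = 2/(U + r)
(1/l + 59)*y(-7, d(3)) = (1/(-38/3) + 59)*(2/(-7 + (-9 + sqrt(2)*sqrt(3)))) = (-3/38 + 59)*(2/(-7 + (-9 + sqrt(6)))) = 2239*(2/(-16 + sqrt(6)))/38 = 2239/(19*(-16 + sqrt(6)))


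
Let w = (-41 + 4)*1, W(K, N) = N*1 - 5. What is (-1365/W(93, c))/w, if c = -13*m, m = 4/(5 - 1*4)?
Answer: -455/703 ≈ -0.64723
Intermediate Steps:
m = 4 (m = 4/(5 - 4) = 4/1 = 4*1 = 4)
c = -52 (c = -13*4 = -52)
W(K, N) = -5 + N (W(K, N) = N - 5 = -5 + N)
w = -37 (w = -37*1 = -37)
(-1365/W(93, c))/w = -1365/(-5 - 52)/(-37) = -1365/(-57)*(-1/37) = -1365*(-1/57)*(-1/37) = (455/19)*(-1/37) = -455/703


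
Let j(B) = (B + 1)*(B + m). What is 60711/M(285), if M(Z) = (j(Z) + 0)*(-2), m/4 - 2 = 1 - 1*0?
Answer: -20237/56628 ≈ -0.35737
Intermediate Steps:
m = 12 (m = 8 + 4*(1 - 1*0) = 8 + 4*(1 + 0) = 8 + 4*1 = 8 + 4 = 12)
j(B) = (1 + B)*(12 + B) (j(B) = (B + 1)*(B + 12) = (1 + B)*(12 + B))
M(Z) = -24 - 26*Z - 2*Z² (M(Z) = ((12 + Z² + 13*Z) + 0)*(-2) = (12 + Z² + 13*Z)*(-2) = -24 - 26*Z - 2*Z²)
60711/M(285) = 60711/(-24 - 26*285 - 2*285²) = 60711/(-24 - 7410 - 2*81225) = 60711/(-24 - 7410 - 162450) = 60711/(-169884) = 60711*(-1/169884) = -20237/56628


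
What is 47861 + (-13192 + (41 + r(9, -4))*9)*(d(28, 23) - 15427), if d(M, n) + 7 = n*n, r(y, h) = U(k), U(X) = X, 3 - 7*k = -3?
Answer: 1337417862/7 ≈ 1.9106e+8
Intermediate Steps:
k = 6/7 (k = 3/7 - ⅐*(-3) = 3/7 + 3/7 = 6/7 ≈ 0.85714)
r(y, h) = 6/7
d(M, n) = -7 + n² (d(M, n) = -7 + n*n = -7 + n²)
47861 + (-13192 + (41 + r(9, -4))*9)*(d(28, 23) - 15427) = 47861 + (-13192 + (41 + 6/7)*9)*((-7 + 23²) - 15427) = 47861 + (-13192 + (293/7)*9)*((-7 + 529) - 15427) = 47861 + (-13192 + 2637/7)*(522 - 15427) = 47861 - 89707/7*(-14905) = 47861 + 1337082835/7 = 1337417862/7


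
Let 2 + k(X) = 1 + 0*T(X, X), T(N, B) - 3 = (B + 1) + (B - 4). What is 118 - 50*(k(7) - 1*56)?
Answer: 2968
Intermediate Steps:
T(N, B) = 2*B (T(N, B) = 3 + ((B + 1) + (B - 4)) = 3 + ((1 + B) + (-4 + B)) = 3 + (-3 + 2*B) = 2*B)
k(X) = -1 (k(X) = -2 + (1 + 0*(2*X)) = -2 + (1 + 0) = -2 + 1 = -1)
118 - 50*(k(7) - 1*56) = 118 - 50*(-1 - 1*56) = 118 - 50*(-1 - 56) = 118 - 50*(-57) = 118 + 2850 = 2968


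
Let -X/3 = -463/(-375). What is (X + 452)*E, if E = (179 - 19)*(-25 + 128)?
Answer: 184697952/25 ≈ 7.3879e+6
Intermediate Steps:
E = 16480 (E = 160*103 = 16480)
X = -463/125 (X = -(-1389)/(-375) = -(-1389)*(-1)/375 = -3*463/375 = -463/125 ≈ -3.7040)
(X + 452)*E = (-463/125 + 452)*16480 = (56037/125)*16480 = 184697952/25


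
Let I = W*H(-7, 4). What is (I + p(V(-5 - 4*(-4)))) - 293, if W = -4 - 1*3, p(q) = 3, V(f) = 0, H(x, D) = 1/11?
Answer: -3197/11 ≈ -290.64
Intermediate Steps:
H(x, D) = 1/11
W = -7 (W = -4 - 3 = -7)
I = -7/11 (I = -7*1/11 = -7/11 ≈ -0.63636)
(I + p(V(-5 - 4*(-4)))) - 293 = (-7/11 + 3) - 293 = 26/11 - 293 = -3197/11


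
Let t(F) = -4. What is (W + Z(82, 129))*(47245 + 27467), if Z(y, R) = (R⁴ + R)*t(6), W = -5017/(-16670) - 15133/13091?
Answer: -9030001544335340808228/109113485 ≈ -8.2758e+13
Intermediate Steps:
W = -186589563/218226970 (W = -5017*(-1/16670) - 15133*1/13091 = 5017/16670 - 15133/13091 = -186589563/218226970 ≈ -0.85503)
Z(y, R) = -4*R - 4*R⁴ (Z(y, R) = (R⁴ + R)*(-4) = (R + R⁴)*(-4) = -4*R - 4*R⁴)
(W + Z(82, 129))*(47245 + 27467) = (-186589563/218226970 - 4*129*(1 + 129³))*(47245 + 27467) = (-186589563/218226970 - 4*129*(1 + 2146689))*74712 = (-186589563/218226970 - 4*129*2146690)*74712 = (-186589563/218226970 - 1107692040)*74712 = -241728277768908363/218226970*74712 = -9030001544335340808228/109113485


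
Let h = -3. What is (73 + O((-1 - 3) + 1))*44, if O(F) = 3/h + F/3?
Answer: 3124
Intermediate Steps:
O(F) = -1 + F/3 (O(F) = 3/(-3) + F/3 = 3*(-1/3) + F*(1/3) = -1 + F/3)
(73 + O((-1 - 3) + 1))*44 = (73 + (-1 + ((-1 - 3) + 1)/3))*44 = (73 + (-1 + (-4 + 1)/3))*44 = (73 + (-1 + (1/3)*(-3)))*44 = (73 + (-1 - 1))*44 = (73 - 2)*44 = 71*44 = 3124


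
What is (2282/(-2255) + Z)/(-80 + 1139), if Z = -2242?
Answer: -5057992/2388045 ≈ -2.1180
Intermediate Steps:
(2282/(-2255) + Z)/(-80 + 1139) = (2282/(-2255) - 2242)/(-80 + 1139) = (2282*(-1/2255) - 2242)/1059 = (-2282/2255 - 2242)*(1/1059) = -5057992/2255*1/1059 = -5057992/2388045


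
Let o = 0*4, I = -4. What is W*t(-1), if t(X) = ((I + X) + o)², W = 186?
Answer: 4650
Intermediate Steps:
o = 0
t(X) = (-4 + X)² (t(X) = ((-4 + X) + 0)² = (-4 + X)²)
W*t(-1) = 186*(-4 - 1)² = 186*(-5)² = 186*25 = 4650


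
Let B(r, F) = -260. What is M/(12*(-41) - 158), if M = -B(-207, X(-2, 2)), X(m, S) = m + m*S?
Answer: -2/5 ≈ -0.40000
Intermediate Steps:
X(m, S) = m + S*m
M = 260 (M = -1*(-260) = 260)
M/(12*(-41) - 158) = 260/(12*(-41) - 158) = 260/(-492 - 158) = 260/(-650) = 260*(-1/650) = -2/5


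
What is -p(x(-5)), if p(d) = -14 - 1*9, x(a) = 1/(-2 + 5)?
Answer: 23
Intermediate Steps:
x(a) = ⅓ (x(a) = 1/3 = ⅓)
p(d) = -23 (p(d) = -14 - 9 = -23)
-p(x(-5)) = -1*(-23) = 23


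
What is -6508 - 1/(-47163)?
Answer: -306936803/47163 ≈ -6508.0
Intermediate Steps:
-6508 - 1/(-47163) = -6508 - 1*(-1/47163) = -6508 + 1/47163 = -306936803/47163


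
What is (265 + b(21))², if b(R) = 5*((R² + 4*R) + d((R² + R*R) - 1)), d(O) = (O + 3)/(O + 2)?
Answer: 6534618564100/779689 ≈ 8.3811e+6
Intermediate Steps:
d(O) = (3 + O)/(2 + O)
b(R) = 5*R² + 20*R + 5*(2 + 2*R²)/(1 + 2*R²) (b(R) = 5*((R² + 4*R) + (3 + ((R² + R*R) - 1))/(2 + ((R² + R*R) - 1))) = 5*((R² + 4*R) + (3 + ((R² + R²) - 1))/(2 + ((R² + R²) - 1))) = 5*((R² + 4*R) + (3 + (2*R² - 1))/(2 + (2*R² - 1))) = 5*((R² + 4*R) + (3 + (-1 + 2*R²))/(2 + (-1 + 2*R²))) = 5*((R² + 4*R) + (2 + 2*R²)/(1 + 2*R²)) = 5*(R² + 4*R + (2 + 2*R²)/(1 + 2*R²)) = 5*R² + 20*R + 5*(2 + 2*R²)/(1 + 2*R²))
(265 + b(21))² = (265 + 5*(2 + 2*21² + 21*(1 + 2*21²)*(4 + 21))/(1 + 2*21²))² = (265 + 5*(2 + 2*441 + 21*(1 + 2*441)*25)/(1 + 2*441))² = (265 + 5*(2 + 882 + 21*(1 + 882)*25)/(1 + 882))² = (265 + 5*(2 + 882 + 21*883*25)/883)² = (265 + 5*(1/883)*(2 + 882 + 463575))² = (265 + 5*(1/883)*464459)² = (265 + 2322295/883)² = (2556290/883)² = 6534618564100/779689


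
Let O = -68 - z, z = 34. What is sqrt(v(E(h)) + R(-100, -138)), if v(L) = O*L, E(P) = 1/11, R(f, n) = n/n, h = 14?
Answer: I*sqrt(1001)/11 ≈ 2.8762*I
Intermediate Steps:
R(f, n) = 1
E(P) = 1/11
O = -102 (O = -68 - 1*34 = -68 - 34 = -102)
v(L) = -102*L
sqrt(v(E(h)) + R(-100, -138)) = sqrt(-102*1/11 + 1) = sqrt(-102/11 + 1) = sqrt(-91/11) = I*sqrt(1001)/11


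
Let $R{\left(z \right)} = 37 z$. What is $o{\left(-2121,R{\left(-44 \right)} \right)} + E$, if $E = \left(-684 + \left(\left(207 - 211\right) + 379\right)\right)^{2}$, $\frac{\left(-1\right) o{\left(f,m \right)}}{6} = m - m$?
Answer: $95481$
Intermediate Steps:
$o{\left(f,m \right)} = 0$ ($o{\left(f,m \right)} = - 6 \left(m - m\right) = \left(-6\right) 0 = 0$)
$E = 95481$ ($E = \left(-684 + \left(-4 + 379\right)\right)^{2} = \left(-684 + 375\right)^{2} = \left(-309\right)^{2} = 95481$)
$o{\left(-2121,R{\left(-44 \right)} \right)} + E = 0 + 95481 = 95481$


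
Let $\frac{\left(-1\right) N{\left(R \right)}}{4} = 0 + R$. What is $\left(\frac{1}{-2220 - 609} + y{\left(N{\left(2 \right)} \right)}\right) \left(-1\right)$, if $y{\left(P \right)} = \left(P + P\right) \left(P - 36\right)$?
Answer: $- \frac{1991615}{2829} \approx -704.0$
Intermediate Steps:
$N{\left(R \right)} = - 4 R$ ($N{\left(R \right)} = - 4 \left(0 + R\right) = - 4 R$)
$y{\left(P \right)} = 2 P \left(-36 + P\right)$
$\left(\frac{1}{-2220 - 609} + y{\left(N{\left(2 \right)} \right)}\right) \left(-1\right) = \left(\frac{1}{-2220 - 609} + 2 \left(\left(-4\right) 2\right) \left(-36 - 8\right)\right) \left(-1\right) = \left(\frac{1}{-2829} + 2 \left(-8\right) \left(-36 - 8\right)\right) \left(-1\right) = \left(- \frac{1}{2829} + 2 \left(-8\right) \left(-44\right)\right) \left(-1\right) = \left(- \frac{1}{2829} + 704\right) \left(-1\right) = \frac{1991615}{2829} \left(-1\right) = - \frac{1991615}{2829}$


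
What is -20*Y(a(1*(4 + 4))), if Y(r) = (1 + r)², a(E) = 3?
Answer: -320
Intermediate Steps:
-20*Y(a(1*(4 + 4))) = -20*(1 + 3)² = -20*4² = -20*16 = -320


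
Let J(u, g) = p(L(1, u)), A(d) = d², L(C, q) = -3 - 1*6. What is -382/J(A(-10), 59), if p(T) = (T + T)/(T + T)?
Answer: -382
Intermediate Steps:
L(C, q) = -9 (L(C, q) = -3 - 6 = -9)
p(T) = 1 (p(T) = (2*T)/((2*T)) = (2*T)*(1/(2*T)) = 1)
J(u, g) = 1
-382/J(A(-10), 59) = -382/1 = -382*1 = -382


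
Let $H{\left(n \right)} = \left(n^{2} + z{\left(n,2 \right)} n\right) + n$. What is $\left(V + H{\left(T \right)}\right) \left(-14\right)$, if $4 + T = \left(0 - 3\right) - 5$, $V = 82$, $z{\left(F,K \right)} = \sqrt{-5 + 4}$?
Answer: $-2996 + 168 i \approx -2996.0 + 168.0 i$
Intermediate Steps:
$z{\left(F,K \right)} = i$ ($z{\left(F,K \right)} = \sqrt{-1} = i$)
$T = -12$ ($T = -4 + \left(\left(0 - 3\right) - 5\right) = -4 - 8 = -12$)
$H{\left(n \right)} = n + n^{2} + i n$ ($H{\left(n \right)} = \left(n^{2} + i n\right) + n = n + n^{2} + i n$)
$\left(V + H{\left(T \right)}\right) \left(-14\right) = \left(82 - 12 \left(1 + i - 12\right)\right) \left(-14\right) = \left(82 - 12 \left(-11 + i\right)\right) \left(-14\right) = \left(82 + \left(132 - 12 i\right)\right) \left(-14\right) = \left(214 - 12 i\right) \left(-14\right) = -2996 + 168 i$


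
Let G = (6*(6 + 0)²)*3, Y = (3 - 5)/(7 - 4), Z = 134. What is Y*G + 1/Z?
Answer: -57887/134 ≈ -431.99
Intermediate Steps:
Y = -⅔ (Y = -2/3 = -2*⅓ = -⅔ ≈ -0.66667)
G = 648 (G = (6*6²)*3 = (6*36)*3 = 216*3 = 648)
Y*G + 1/Z = -⅔*648 + 1/134 = -432 + 1/134 = -57887/134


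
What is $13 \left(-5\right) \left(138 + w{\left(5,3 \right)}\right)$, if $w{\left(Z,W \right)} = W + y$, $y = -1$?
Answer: $-9100$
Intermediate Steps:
$w{\left(Z,W \right)} = -1 + W$ ($w{\left(Z,W \right)} = W - 1 = -1 + W$)
$13 \left(-5\right) \left(138 + w{\left(5,3 \right)}\right) = 13 \left(-5\right) \left(138 + \left(-1 + 3\right)\right) = - 65 \left(138 + 2\right) = \left(-65\right) 140 = -9100$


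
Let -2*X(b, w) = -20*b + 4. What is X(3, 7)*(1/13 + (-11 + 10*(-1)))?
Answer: -7616/13 ≈ -585.85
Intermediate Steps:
X(b, w) = -2 + 10*b (X(b, w) = -(-20*b + 4)/2 = -(4 - 20*b)/2 = -2 + 10*b)
X(3, 7)*(1/13 + (-11 + 10*(-1))) = (-2 + 10*3)*(1/13 + (-11 + 10*(-1))) = (-2 + 30)*(1/13 + (-11 - 10)) = 28*(1/13 - 21) = 28*(-272/13) = -7616/13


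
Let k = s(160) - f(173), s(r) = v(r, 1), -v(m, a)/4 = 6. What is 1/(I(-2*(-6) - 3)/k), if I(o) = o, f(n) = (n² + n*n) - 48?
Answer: -59834/9 ≈ -6648.2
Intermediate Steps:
v(m, a) = -24 (v(m, a) = -4*6 = -24)
s(r) = -24
f(n) = -48 + 2*n² (f(n) = (n² + n²) - 48 = 2*n² - 48 = -48 + 2*n²)
k = -59834 (k = -24 - (-48 + 2*173²) = -24 - (-48 + 2*29929) = -24 - (-48 + 59858) = -24 - 1*59810 = -24 - 59810 = -59834)
1/(I(-2*(-6) - 3)/k) = 1/((-2*(-6) - 3)/(-59834)) = 1/((12 - 3)*(-1/59834)) = 1/(9*(-1/59834)) = 1/(-9/59834) = -59834/9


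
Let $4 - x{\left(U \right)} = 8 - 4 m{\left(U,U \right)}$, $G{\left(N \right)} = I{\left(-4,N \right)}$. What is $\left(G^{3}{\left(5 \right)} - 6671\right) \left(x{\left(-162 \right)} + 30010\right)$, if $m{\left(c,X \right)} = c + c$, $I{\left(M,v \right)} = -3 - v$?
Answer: $-206223930$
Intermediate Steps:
$G{\left(N \right)} = -3 - N$
$m{\left(c,X \right)} = 2 c$
$x{\left(U \right)} = -4 + 8 U$ ($x{\left(U \right)} = 4 - \left(8 - 4 \cdot 2 U\right) = 4 - \left(8 - 8 U\right) = 4 + \left(-8 + 8 U\right) = -4 + 8 U$)
$\left(G^{3}{\left(5 \right)} - 6671\right) \left(x{\left(-162 \right)} + 30010\right) = \left(\left(-3 - 5\right)^{3} - 6671\right) \left(\left(-4 + 8 \left(-162\right)\right) + 30010\right) = \left(\left(-3 - 5\right)^{3} - 6671\right) \left(\left(-4 - 1296\right) + 30010\right) = \left(\left(-8\right)^{3} - 6671\right) \left(-1300 + 30010\right) = \left(-512 - 6671\right) 28710 = \left(-7183\right) 28710 = -206223930$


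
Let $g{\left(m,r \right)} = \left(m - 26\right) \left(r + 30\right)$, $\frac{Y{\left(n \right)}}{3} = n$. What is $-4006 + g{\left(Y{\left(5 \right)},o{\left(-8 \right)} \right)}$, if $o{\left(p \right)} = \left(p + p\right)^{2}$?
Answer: $-7152$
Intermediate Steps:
$o{\left(p \right)} = 4 p^{2}$ ($o{\left(p \right)} = \left(2 p\right)^{2} = 4 p^{2}$)
$Y{\left(n \right)} = 3 n$
$g{\left(m,r \right)} = \left(-26 + m\right) \left(30 + r\right)$
$-4006 + g{\left(Y{\left(5 \right)},o{\left(-8 \right)} \right)} = -4006 - \left(780 - 3 \cdot 5 \cdot 4 \left(-8\right)^{2} - 90 \cdot 5 + 26 \cdot 4 \left(-8\right)^{2}\right) = -4006 + \left(-780 - 26 \cdot 4 \cdot 64 + 30 \cdot 15 + 15 \cdot 4 \cdot 64\right) = -4006 + \left(-780 - 6656 + 450 + 15 \cdot 256\right) = -4006 + \left(-780 - 6656 + 450 + 3840\right) = -4006 - 3146 = -7152$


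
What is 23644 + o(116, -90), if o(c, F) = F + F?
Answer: 23464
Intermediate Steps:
o(c, F) = 2*F
23644 + o(116, -90) = 23644 + 2*(-90) = 23644 - 180 = 23464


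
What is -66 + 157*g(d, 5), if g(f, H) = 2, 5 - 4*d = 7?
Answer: 248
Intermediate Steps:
d = -½ (d = 5/4 - ¼*7 = 5/4 - 7/4 = -½ ≈ -0.50000)
-66 + 157*g(d, 5) = -66 + 157*2 = -66 + 314 = 248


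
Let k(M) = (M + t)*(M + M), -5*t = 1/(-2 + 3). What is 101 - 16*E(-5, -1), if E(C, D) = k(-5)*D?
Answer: 933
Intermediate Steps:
t = -⅕ (t = -1/(5*(-2 + 3)) = -⅕/1 = -⅕*1 = -⅕ ≈ -0.20000)
k(M) = 2*M*(-⅕ + M) (k(M) = (M - ⅕)*(M + M) = (-⅕ + M)*(2*M) = 2*M*(-⅕ + M))
E(C, D) = 52*D (E(C, D) = ((⅖)*(-5)*(-1 + 5*(-5)))*D = ((⅖)*(-5)*(-1 - 25))*D = ((⅖)*(-5)*(-26))*D = 52*D)
101 - 16*E(-5, -1) = 101 - 832*(-1) = 101 - 16*(-52) = 101 + 832 = 933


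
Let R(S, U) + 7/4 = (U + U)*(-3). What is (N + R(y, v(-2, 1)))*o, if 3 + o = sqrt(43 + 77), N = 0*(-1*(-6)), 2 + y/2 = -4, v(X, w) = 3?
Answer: 237/4 - 79*sqrt(30)/2 ≈ -157.10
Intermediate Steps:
y = -12 (y = -4 + 2*(-4) = -4 - 8 = -12)
R(S, U) = -7/4 - 6*U (R(S, U) = -7/4 + (U + U)*(-3) = -7/4 + (2*U)*(-3) = -7/4 - 6*U)
N = 0 (N = 0*6 = 0)
o = -3 + 2*sqrt(30) (o = -3 + sqrt(43 + 77) = -3 + sqrt(120) = -3 + 2*sqrt(30) ≈ 7.9545)
(N + R(y, v(-2, 1)))*o = (0 + (-7/4 - 6*3))*(-3 + 2*sqrt(30)) = (0 + (-7/4 - 18))*(-3 + 2*sqrt(30)) = (0 - 79/4)*(-3 + 2*sqrt(30)) = -79*(-3 + 2*sqrt(30))/4 = 237/4 - 79*sqrt(30)/2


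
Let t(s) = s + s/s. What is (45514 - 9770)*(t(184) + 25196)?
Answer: 907218464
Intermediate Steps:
t(s) = 1 + s (t(s) = s + 1 = 1 + s)
(45514 - 9770)*(t(184) + 25196) = (45514 - 9770)*((1 + 184) + 25196) = 35744*(185 + 25196) = 35744*25381 = 907218464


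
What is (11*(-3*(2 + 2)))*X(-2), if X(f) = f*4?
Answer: 1056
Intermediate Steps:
X(f) = 4*f
(11*(-3*(2 + 2)))*X(-2) = (11*(-3*(2 + 2)))*(4*(-2)) = (11*(-3*4))*(-8) = (11*(-12))*(-8) = -132*(-8) = 1056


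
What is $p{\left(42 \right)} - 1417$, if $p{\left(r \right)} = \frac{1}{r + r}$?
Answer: $- \frac{119027}{84} \approx -1417.0$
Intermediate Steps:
$p{\left(r \right)} = \frac{1}{2 r}$
$p{\left(42 \right)} - 1417 = \frac{1}{2 \cdot 42} - 1417 = \frac{1}{2} \cdot \frac{1}{42} - 1417 = \frac{1}{84} - 1417 = - \frac{119027}{84}$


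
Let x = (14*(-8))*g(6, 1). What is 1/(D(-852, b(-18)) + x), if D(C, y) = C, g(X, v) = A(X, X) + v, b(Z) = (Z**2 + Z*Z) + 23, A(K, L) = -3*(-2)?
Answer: -1/1636 ≈ -0.00061125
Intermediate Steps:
A(K, L) = 6
b(Z) = 23 + 2*Z**2 (b(Z) = (Z**2 + Z**2) + 23 = 2*Z**2 + 23 = 23 + 2*Z**2)
g(X, v) = 6 + v
x = -784 (x = (14*(-8))*(6 + 1) = -112*7 = -784)
1/(D(-852, b(-18)) + x) = 1/(-852 - 784) = 1/(-1636) = -1/1636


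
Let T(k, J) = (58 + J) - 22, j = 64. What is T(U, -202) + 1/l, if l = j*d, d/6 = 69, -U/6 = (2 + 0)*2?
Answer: -4398335/26496 ≈ -166.00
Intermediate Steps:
U = -24 (U = -6*(2 + 0)*2 = -12*2 = -6*4 = -24)
T(k, J) = 36 + J
d = 414 (d = 6*69 = 414)
l = 26496 (l = 64*414 = 26496)
T(U, -202) + 1/l = (36 - 202) + 1/26496 = -166 + 1/26496 = -4398335/26496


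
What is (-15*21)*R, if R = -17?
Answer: 5355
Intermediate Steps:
(-15*21)*R = -15*21*(-17) = -315*(-17) = 5355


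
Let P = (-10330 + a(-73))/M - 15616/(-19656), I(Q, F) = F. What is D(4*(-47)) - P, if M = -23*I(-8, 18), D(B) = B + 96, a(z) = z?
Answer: -13327835/113022 ≈ -117.92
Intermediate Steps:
D(B) = 96 + B
M = -414 (M = -23*18 = -414)
P = 2929811/113022 (P = (-10330 - 73)/(-414) - 15616/(-19656) = -10403*(-1/414) - 15616*(-1/19656) = 10403/414 + 1952/2457 = 2929811/113022 ≈ 25.922)
D(4*(-47)) - P = (96 + 4*(-47)) - 1*2929811/113022 = (96 - 188) - 2929811/113022 = -92 - 2929811/113022 = -13327835/113022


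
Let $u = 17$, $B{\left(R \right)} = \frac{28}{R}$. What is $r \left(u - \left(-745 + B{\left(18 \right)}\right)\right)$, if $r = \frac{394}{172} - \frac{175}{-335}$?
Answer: $\frac{6163022}{2881} \approx 2139.2$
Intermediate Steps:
$r = \frac{16209}{5762}$ ($r = 394 \cdot \frac{1}{172} - - \frac{35}{67} = \frac{197}{86} + \frac{35}{67} = \frac{16209}{5762} \approx 2.8131$)
$r \left(u - \left(-745 + B{\left(18 \right)}\right)\right) = \frac{16209 \left(17 + \left(745 - \frac{28}{18}\right)\right)}{5762} = \frac{16209 \left(17 + \left(745 - 28 \cdot \frac{1}{18}\right)\right)}{5762} = \frac{16209 \left(17 + \left(745 - \frac{14}{9}\right)\right)}{5762} = \frac{16209 \left(17 + \frac{6691}{9}\right)}{5762} = \frac{16209}{5762} \cdot \frac{6844}{9} = \frac{6163022}{2881}$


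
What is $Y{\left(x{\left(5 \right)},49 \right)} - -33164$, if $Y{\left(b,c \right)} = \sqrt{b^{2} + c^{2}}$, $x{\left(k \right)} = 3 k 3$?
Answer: $33164 + \sqrt{4426} \approx 33231.0$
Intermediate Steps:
$x{\left(k \right)} = 9 k$
$Y{\left(x{\left(5 \right)},49 \right)} - -33164 = \sqrt{\left(9 \cdot 5\right)^{2} + 49^{2}} - -33164 = \sqrt{45^{2} + 2401} + 33164 = \sqrt{2025 + 2401} + 33164 = \sqrt{4426} + 33164 = 33164 + \sqrt{4426}$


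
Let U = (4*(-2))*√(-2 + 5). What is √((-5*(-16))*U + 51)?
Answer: √(51 - 640*√3) ≈ 32.519*I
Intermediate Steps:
U = -8*√3 ≈ -13.856
√((-5*(-16))*U + 51) = √((-5*(-16))*(-8*√3) + 51) = √(80*(-8*√3) + 51) = √(-640*√3 + 51) = √(51 - 640*√3)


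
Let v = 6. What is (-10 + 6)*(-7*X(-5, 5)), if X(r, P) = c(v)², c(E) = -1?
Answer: 28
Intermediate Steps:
X(r, P) = 1 (X(r, P) = (-1)² = 1)
(-10 + 6)*(-7*X(-5, 5)) = (-10 + 6)*(-7*1) = -4*(-7) = 28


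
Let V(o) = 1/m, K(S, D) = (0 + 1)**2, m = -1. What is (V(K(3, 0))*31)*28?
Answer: -868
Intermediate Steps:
K(S, D) = 1 (K(S, D) = 1**2 = 1)
V(o) = -1 (V(o) = 1/(-1) = -1)
(V(K(3, 0))*31)*28 = -1*31*28 = -31*28 = -868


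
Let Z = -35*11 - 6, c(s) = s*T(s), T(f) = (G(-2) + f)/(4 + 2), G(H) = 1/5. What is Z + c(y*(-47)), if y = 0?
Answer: -391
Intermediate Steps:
G(H) = 1/5
T(f) = 1/30 + f/6 (T(f) = (1/5 + f)/(4 + 2) = (1/5 + f)/6 = (1/5 + f)*(1/6) = 1/30 + f/6)
c(s) = s*(1/30 + s/6)
Z = -391 (Z = -385 - 6 = -391)
Z + c(y*(-47)) = -391 + (0*(-47))*(1 + 5*(0*(-47)))/30 = -391 + (1/30)*0*(1 + 5*0) = -391 + (1/30)*0*(1 + 0) = -391 + (1/30)*0*1 = -391 + 0 = -391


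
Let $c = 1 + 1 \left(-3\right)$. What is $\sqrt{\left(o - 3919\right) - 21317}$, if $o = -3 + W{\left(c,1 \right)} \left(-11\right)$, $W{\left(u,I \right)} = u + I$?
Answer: $2 i \sqrt{6307} \approx 158.83 i$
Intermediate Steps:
$c = -2$ ($c = 1 - 3 = -2$)
$W{\left(u,I \right)} = I + u$
$o = 8$ ($o = -3 + \left(1 - 2\right) \left(-11\right) = -3 - -11 = -3 + 11 = 8$)
$\sqrt{\left(o - 3919\right) - 21317} = \sqrt{\left(8 - 3919\right) - 21317} = \sqrt{-3911 - 21317} = \sqrt{-25228} = 2 i \sqrt{6307}$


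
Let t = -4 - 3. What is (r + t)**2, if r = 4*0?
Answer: 49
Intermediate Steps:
t = -7
r = 0
(r + t)**2 = (0 - 7)**2 = (-7)**2 = 49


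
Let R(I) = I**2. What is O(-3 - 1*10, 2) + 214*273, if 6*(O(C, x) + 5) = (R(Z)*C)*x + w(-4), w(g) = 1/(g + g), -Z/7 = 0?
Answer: 2804015/48 ≈ 58417.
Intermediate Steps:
Z = 0 (Z = -7*0 = 0)
w(g) = 1/(2*g)
O(C, x) = -241/48 (O(C, x) = -5 + ((0**2*C)*x + (1/2)/(-4))/6 = -5 + ((0*C)*x + (1/2)*(-1/4))/6 = -5 + (0*x - 1/8)/6 = -5 + (0 - 1/8)/6 = -5 + (1/6)*(-1/8) = -5 - 1/48 = -241/48)
O(-3 - 1*10, 2) + 214*273 = -241/48 + 214*273 = -241/48 + 58422 = 2804015/48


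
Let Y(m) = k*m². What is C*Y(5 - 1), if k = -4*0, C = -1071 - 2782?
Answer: 0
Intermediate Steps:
C = -3853
k = 0
Y(m) = 0 (Y(m) = 0*m² = 0)
C*Y(5 - 1) = -3853*0 = 0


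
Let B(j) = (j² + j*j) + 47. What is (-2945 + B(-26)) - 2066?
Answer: -3612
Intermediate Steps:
B(j) = 47 + 2*j² (B(j) = (j² + j²) + 47 = 2*j² + 47 = 47 + 2*j²)
(-2945 + B(-26)) - 2066 = (-2945 + (47 + 2*(-26)²)) - 2066 = (-2945 + (47 + 2*676)) - 2066 = (-2945 + (47 + 1352)) - 2066 = (-2945 + 1399) - 2066 = -1546 - 2066 = -3612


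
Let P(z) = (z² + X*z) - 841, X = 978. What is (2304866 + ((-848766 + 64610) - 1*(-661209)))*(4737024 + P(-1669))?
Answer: 12850329037578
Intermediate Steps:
P(z) = -841 + z² + 978*z (P(z) = (z² + 978*z) - 841 = -841 + z² + 978*z)
(2304866 + ((-848766 + 64610) - 1*(-661209)))*(4737024 + P(-1669)) = (2304866 + ((-848766 + 64610) - 1*(-661209)))*(4737024 + (-841 + (-1669)² + 978*(-1669))) = (2304866 + (-784156 + 661209))*(4737024 + (-841 + 2785561 - 1632282)) = (2304866 - 122947)*(4737024 + 1152438) = 2181919*5889462 = 12850329037578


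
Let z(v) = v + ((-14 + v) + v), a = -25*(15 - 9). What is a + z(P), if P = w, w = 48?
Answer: -20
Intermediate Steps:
a = -150 (a = -25*6 = -150)
P = 48
z(v) = -14 + 3*v (z(v) = v + (-14 + 2*v) = -14 + 3*v)
a + z(P) = -150 + (-14 + 3*48) = -150 + (-14 + 144) = -150 + 130 = -20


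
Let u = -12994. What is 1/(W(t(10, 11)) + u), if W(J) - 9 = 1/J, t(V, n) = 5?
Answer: -5/64924 ≈ -7.7013e-5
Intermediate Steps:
W(J) = 9 + 1/J
1/(W(t(10, 11)) + u) = 1/((9 + 1/5) - 12994) = 1/(46/5 - 12994) = 1/(-64924/5) = -5/64924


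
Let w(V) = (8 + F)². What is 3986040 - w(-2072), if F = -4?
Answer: 3986024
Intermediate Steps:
w(V) = 16 (w(V) = (8 - 4)² = 4² = 16)
3986040 - w(-2072) = 3986040 - 1*16 = 3986040 - 16 = 3986024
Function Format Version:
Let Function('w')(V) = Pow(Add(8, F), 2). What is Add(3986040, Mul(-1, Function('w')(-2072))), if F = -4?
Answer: 3986024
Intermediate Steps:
Function('w')(V) = 16 (Function('w')(V) = Pow(Add(8, -4), 2) = Pow(4, 2) = 16)
Add(3986040, Mul(-1, Function('w')(-2072))) = Add(3986040, Mul(-1, 16)) = Add(3986040, -16) = 3986024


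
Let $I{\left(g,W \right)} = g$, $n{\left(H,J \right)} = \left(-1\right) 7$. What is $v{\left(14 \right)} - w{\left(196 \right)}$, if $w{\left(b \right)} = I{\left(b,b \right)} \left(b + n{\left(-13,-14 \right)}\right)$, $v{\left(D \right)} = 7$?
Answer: $-37037$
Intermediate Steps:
$n{\left(H,J \right)} = -7$
$w{\left(b \right)} = b \left(-7 + b\right)$ ($w{\left(b \right)} = b \left(b - 7\right) = b \left(-7 + b\right)$)
$v{\left(14 \right)} - w{\left(196 \right)} = 7 - 196 \left(-7 + 196\right) = 7 - 196 \cdot 189 = 7 - 37044 = -37037$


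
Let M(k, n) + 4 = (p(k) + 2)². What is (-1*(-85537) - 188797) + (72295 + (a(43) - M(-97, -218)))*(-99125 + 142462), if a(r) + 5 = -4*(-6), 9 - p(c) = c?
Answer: 2628459138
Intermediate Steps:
p(c) = 9 - c
a(r) = 19 (a(r) = -5 - 4*(-6) = -5 + 24 = 19)
M(k, n) = -4 + (11 - k)² (M(k, n) = -4 + ((9 - k) + 2)² = -4 + (11 - k)²)
(-1*(-85537) - 188797) + (72295 + (a(43) - M(-97, -218)))*(-99125 + 142462) = (-1*(-85537) - 188797) + (72295 + (19 - (-4 + (-11 - 97)²)))*(-99125 + 142462) = (85537 - 188797) + (72295 + (19 - (-4 + (-108)²)))*43337 = -103260 + (72295 + (19 - (-4 + 11664)))*43337 = -103260 + (72295 + (19 - 1*11660))*43337 = -103260 + (72295 + (19 - 11660))*43337 = -103260 + (72295 - 11641)*43337 = -103260 + 60654*43337 = -103260 + 2628562398 = 2628459138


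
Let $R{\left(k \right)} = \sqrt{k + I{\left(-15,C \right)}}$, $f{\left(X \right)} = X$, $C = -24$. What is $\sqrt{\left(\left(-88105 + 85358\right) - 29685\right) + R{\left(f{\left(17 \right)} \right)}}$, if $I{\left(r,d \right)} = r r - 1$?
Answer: $\sqrt{-32432 + \sqrt{241}} \approx 180.05 i$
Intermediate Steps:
$I{\left(r,d \right)} = -1 + r^{2}$ ($I{\left(r,d \right)} = r^{2} - 1 = -1 + r^{2}$)
$R{\left(k \right)} = \sqrt{224 + k}$ ($R{\left(k \right)} = \sqrt{k - \left(1 - \left(-15\right)^{2}\right)} = \sqrt{k + \left(-1 + 225\right)} = \sqrt{k + 224} = \sqrt{224 + k}$)
$\sqrt{\left(\left(-88105 + 85358\right) - 29685\right) + R{\left(f{\left(17 \right)} \right)}} = \sqrt{\left(\left(-88105 + 85358\right) - 29685\right) + \sqrt{224 + 17}} = \sqrt{\left(-2747 - 29685\right) + \sqrt{241}} = \sqrt{-32432 + \sqrt{241}}$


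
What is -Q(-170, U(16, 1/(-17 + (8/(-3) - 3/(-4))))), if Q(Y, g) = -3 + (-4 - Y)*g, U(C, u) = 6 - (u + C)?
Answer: 375509/227 ≈ 1654.2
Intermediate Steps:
U(C, u) = 6 - C - u (U(C, u) = 6 - (C + u) = 6 + (-C - u) = 6 - C - u)
Q(Y, g) = -3 + g*(-4 - Y)
-Q(-170, U(16, 1/(-17 + (8/(-3) - 3/(-4))))) = -(-3 - 4*(6 - 1*16 - 1/(-17 + (8/(-3) - 3/(-4)))) - 1*(-170)*(6 - 1*16 - 1/(-17 + (8/(-3) - 3/(-4))))) = -(-3 - 4*(6 - 16 - 1/(-17 + (8*(-⅓) - 3*(-¼)))) - 1*(-170)*(6 - 16 - 1/(-17 + (8*(-⅓) - 3*(-¼))))) = -(-3 - 4*(6 - 16 - 1/(-17 + (-8/3 + ¾))) - 1*(-170)*(6 - 16 - 1/(-17 + (-8/3 + ¾)))) = -(-3 - 4*(6 - 16 - 1/(-17 - 23/12)) - 1*(-170)*(6 - 16 - 1/(-17 - 23/12))) = -(-3 - 4*(6 - 16 - 1/(-227/12)) - 1*(-170)*(6 - 16 - 1/(-227/12))) = -(-3 - 4*(6 - 16 - 1*(-12/227)) - 1*(-170)*(6 - 16 - 1*(-12/227))) = -(-3 - 4*(6 - 16 + 12/227) - 1*(-170)*(6 - 16 + 12/227)) = -(-3 - 4*(-2258/227) - 1*(-170)*(-2258/227)) = -(-3 + 9032/227 - 383860/227) = -1*(-375509/227) = 375509/227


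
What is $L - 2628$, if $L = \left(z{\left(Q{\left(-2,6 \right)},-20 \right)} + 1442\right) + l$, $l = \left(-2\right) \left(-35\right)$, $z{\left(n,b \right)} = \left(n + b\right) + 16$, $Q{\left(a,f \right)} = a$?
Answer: $-1122$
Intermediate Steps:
$z{\left(n,b \right)} = 16 + b + n$ ($z{\left(n,b \right)} = \left(b + n\right) + 16 = 16 + b + n$)
$l = 70$
$L = 1506$ ($L = \left(\left(16 - 20 - 2\right) + 1442\right) + 70 = \left(-6 + 1442\right) + 70 = 1436 + 70 = 1506$)
$L - 2628 = 1506 - 2628 = -1122$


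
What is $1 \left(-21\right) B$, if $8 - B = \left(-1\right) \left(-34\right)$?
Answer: $546$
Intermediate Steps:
$B = -26$ ($B = 8 - \left(-1\right) \left(-34\right) = 8 - 34 = -26$)
$1 \left(-21\right) B = 1 \left(-21\right) \left(-26\right) = \left(-21\right) \left(-26\right) = 546$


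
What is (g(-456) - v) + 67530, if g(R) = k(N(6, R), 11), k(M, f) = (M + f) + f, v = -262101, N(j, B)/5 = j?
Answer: 329683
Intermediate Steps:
N(j, B) = 5*j
k(M, f) = M + 2*f
g(R) = 52 (g(R) = 5*6 + 2*11 = 30 + 22 = 52)
(g(-456) - v) + 67530 = (52 - 1*(-262101)) + 67530 = (52 + 262101) + 67530 = 262153 + 67530 = 329683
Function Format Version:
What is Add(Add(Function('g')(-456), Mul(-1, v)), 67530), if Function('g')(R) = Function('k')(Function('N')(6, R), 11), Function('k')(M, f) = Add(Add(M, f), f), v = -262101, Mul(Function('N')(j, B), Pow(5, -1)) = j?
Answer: 329683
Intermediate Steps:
Function('N')(j, B) = Mul(5, j)
Function('k')(M, f) = Add(M, Mul(2, f))
Function('g')(R) = 52 (Function('g')(R) = Add(Mul(5, 6), Mul(2, 11)) = Add(30, 22) = 52)
Add(Add(Function('g')(-456), Mul(-1, v)), 67530) = Add(Add(52, Mul(-1, -262101)), 67530) = Add(Add(52, 262101), 67530) = Add(262153, 67530) = 329683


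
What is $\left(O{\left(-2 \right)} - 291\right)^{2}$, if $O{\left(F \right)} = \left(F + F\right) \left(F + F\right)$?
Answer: $75625$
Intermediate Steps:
$O{\left(F \right)} = 4 F^{2}$ ($O{\left(F \right)} = 2 F 2 F = 4 F^{2}$)
$\left(O{\left(-2 \right)} - 291\right)^{2} = \left(4 \left(-2\right)^{2} - 291\right)^{2} = \left(4 \cdot 4 - 291\right)^{2} = \left(16 - 291\right)^{2} = \left(-275\right)^{2} = 75625$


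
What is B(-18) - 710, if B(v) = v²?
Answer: -386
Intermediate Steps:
B(-18) - 710 = (-18)² - 710 = 324 - 710 = -386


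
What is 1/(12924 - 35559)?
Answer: -1/22635 ≈ -4.4179e-5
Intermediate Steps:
1/(12924 - 35559) = 1/(-22635) = -1/22635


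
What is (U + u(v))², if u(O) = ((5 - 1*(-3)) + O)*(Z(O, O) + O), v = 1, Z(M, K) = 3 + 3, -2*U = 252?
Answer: 3969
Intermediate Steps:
U = -126 (U = -½*252 = -126)
Z(M, K) = 6
u(O) = (6 + O)*(8 + O) (u(O) = ((5 - 1*(-3)) + O)*(6 + O) = ((5 + 3) + O)*(6 + O) = (8 + O)*(6 + O) = (6 + O)*(8 + O))
(U + u(v))² = (-126 + (48 + 1² + 14*1))² = (-126 + (48 + 1 + 14))² = (-126 + 63)² = (-63)² = 3969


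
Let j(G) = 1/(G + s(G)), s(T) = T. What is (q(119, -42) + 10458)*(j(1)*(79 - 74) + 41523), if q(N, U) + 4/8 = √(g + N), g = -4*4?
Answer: 1737011665/4 + 83051*√103/2 ≈ 4.3467e+8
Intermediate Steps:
g = -16
q(N, U) = -½ + √(-16 + N)
j(G) = 1/(2*G) (j(G) = 1/(G + G) = 1/(2*G))
(q(119, -42) + 10458)*(j(1)*(79 - 74) + 41523) = ((-½ + √(-16 + 119)) + 10458)*(((½)/1)*(79 - 74) + 41523) = ((-½ + √103) + 10458)*(((½)*1)*5 + 41523) = (20915/2 + √103)*((½)*5 + 41523) = (20915/2 + √103)*(5/2 + 41523) = (20915/2 + √103)*(83051/2) = 1737011665/4 + 83051*√103/2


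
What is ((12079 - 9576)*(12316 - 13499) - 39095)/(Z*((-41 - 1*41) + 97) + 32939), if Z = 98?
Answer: -3000144/34409 ≈ -87.191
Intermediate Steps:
((12079 - 9576)*(12316 - 13499) - 39095)/(Z*((-41 - 1*41) + 97) + 32939) = ((12079 - 9576)*(12316 - 13499) - 39095)/(98*((-41 - 1*41) + 97) + 32939) = (2503*(-1183) - 39095)/(98*((-41 - 41) + 97) + 32939) = (-2961049 - 39095)/(98*(-82 + 97) + 32939) = -3000144/(98*15 + 32939) = -3000144/(1470 + 32939) = -3000144/34409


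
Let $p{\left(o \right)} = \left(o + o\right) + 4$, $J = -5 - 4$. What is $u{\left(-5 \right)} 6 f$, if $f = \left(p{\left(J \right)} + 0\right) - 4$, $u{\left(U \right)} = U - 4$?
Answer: $972$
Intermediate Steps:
$u{\left(U \right)} = -4 + U$
$J = -9$
$p{\left(o \right)} = 4 + 2 o$ ($p{\left(o \right)} = 2 o + 4 = 4 + 2 o$)
$f = -18$ ($f = \left(\left(4 + 2 \left(-9\right)\right) + 0\right) - 4 = \left(\left(4 - 18\right) + 0\right) - 4 = \left(-14 + 0\right) - 4 = -14 - 4 = -18$)
$u{\left(-5 \right)} 6 f = \left(-4 - 5\right) 6 \left(-18\right) = \left(-9\right) 6 \left(-18\right) = \left(-54\right) \left(-18\right) = 972$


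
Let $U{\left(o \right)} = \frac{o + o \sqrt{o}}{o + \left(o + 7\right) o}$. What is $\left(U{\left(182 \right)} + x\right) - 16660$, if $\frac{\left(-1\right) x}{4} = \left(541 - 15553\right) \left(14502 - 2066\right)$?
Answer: $\frac{141880650921}{190} + \frac{\sqrt{182}}{190} \approx 7.4674 \cdot 10^{8}$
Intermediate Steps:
$x = 746756928$ ($x = - 4 \left(541 - 15553\right) \left(14502 - 2066\right) = - 4 \left(\left(-15012\right) 12436\right) = \left(-4\right) \left(-186689232\right) = 746756928$)
$U{\left(o \right)} = \frac{o + o^{\frac{3}{2}}}{o + o \left(7 + o\right)}$ ($U{\left(o \right)} = \frac{o + o^{\frac{3}{2}}}{o + \left(7 + o\right) o} = \frac{o + o^{\frac{3}{2}}}{o + o \left(7 + o\right)}$)
$\left(U{\left(182 \right)} + x\right) - 16660 = \left(\frac{1 + \sqrt{182}}{8 + 182} + 746756928\right) - 16660 = \left(\frac{1 + \sqrt{182}}{190} + 746756928\right) - 16660 = \left(\left(\frac{1}{190} + \frac{\sqrt{182}}{190}\right) + 746756928\right) - 16660 = \left(\frac{141883816321}{190} + \frac{\sqrt{182}}{190}\right) - 16660 = \frac{141880650921}{190} + \frac{\sqrt{182}}{190}$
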